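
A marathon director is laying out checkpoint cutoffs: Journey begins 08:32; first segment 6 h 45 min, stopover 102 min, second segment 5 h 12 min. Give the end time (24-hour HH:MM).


Depart: 08:32
Leg 1: +405 min -> 15:17
Layover: +102 min -> 16:59
Leg 2: +312 min -> 22:11
Total travel: 819 minutes = 13h 39m
Arrival: 22:11

22:11


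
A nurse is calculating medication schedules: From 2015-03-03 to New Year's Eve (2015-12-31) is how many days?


Start: March 03, 2015
End: December 31, 2015
Days left in March: 28
April: 30
May: 31
June: 30
July: 31
... plus remaining months
Sum of remaining months: 275
Total: 28 + 275 = 303

303


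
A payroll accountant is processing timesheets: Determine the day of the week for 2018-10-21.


Date: 2018-10-21
January 1, 2018 is a Monday
Day of year: 294
Offset from Jan 1: 293 days
293 mod 7 = 6
Result: Sunday

Sunday


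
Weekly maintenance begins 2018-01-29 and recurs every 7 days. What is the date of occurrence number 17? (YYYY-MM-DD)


First occurrence: 2018-01-29 (occurrence 1)
Each occurrence is 7 days after the previous.
Occurrence 17 is 16 weeks after the first.
16 weeks = 112 days
2018-01-29 + 112 days = 2018-05-21

2018-05-21


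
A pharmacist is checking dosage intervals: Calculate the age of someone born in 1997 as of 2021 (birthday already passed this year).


Birth year: 1997
Current year: 2021
Age = current year - birth year
Age = 2021 - 1997 = 24

24


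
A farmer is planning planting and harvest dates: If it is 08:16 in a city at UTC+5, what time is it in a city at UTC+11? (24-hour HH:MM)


Local time: 08:16 at UTC+5 (offset 5h)
Target zone: UTC+11 (offset 11h)
Difference: 11 - (5) = 6 hours
Calculation: 8 + (6) = 14
Result: 14:16

14:16


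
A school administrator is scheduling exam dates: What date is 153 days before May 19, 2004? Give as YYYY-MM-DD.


Start: 2004-05-19
Subtracting 153 days
Days already passed in May: 19
After going back through May: 134 more days to subtract
April 2004: 30 days, 104 remaining
March 2004: 31 days, 73 remaining
February 2004: 29 days, 44 remaining
January 2004: 31 days, 13 remaining
Result: 2003-12-18

2003-12-18


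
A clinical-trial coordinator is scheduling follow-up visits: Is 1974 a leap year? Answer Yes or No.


Year: 1974
Divisible by 4? 1974 / 4 = 493.5 -> No
Not divisible by 4, so NOT a leap year

No


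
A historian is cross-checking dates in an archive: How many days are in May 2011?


Month: May
Year: 2011
May is a 31-day month
Total: 31 days

31


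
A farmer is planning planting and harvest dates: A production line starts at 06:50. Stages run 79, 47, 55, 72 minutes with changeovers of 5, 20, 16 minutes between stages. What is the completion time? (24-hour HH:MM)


Start: 06:50 = 410 min from midnight
  after task 1 (79 min): 08:09
  after break (5 min): 08:14
  after task 2 (47 min): 09:01
  after break (20 min): 09:21
  after task 3 (55 min): 10:16
  after break (16 min): 10:32
  after task 4 (72 min): 11:44
Total elapsed: 294 minutes
End time: 11:44

11:44


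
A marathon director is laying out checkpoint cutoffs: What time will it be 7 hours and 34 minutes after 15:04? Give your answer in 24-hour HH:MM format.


Start time: 15:04
Adding: 7 hours 34 minutes
Minutes: 4 + 34 = 38
Hours: 15 + 7 + 0 = 22
Result: 22:38

22:38


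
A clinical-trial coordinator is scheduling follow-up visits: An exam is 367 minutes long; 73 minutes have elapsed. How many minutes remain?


Total budget: 367 minutes
Time used: 73 minutes
Remaining: 367 - 73 = 294 minutes
Percent used: 19.9%
Percent remaining: 80.1%

294


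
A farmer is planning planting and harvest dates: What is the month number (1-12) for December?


Calendar month order:
11. November
12. December <--
December is month number 12

12


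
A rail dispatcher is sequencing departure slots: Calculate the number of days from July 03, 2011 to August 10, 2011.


Start date: 2011-07-03
End date: 2011-08-10
Jul 2011: +29 days
Aug 2011: +9 days
Total: 38 days

38


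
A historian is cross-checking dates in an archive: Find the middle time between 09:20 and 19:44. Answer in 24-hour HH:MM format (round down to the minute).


Start time: 09:20 = 560 minutes from midnight
End time: 19:44 = 1184 minutes from midnight
Sum: 560 + 1184 = 1744
Midpoint: 1744 / 2 = 872 minutes
Convert: 872 / 60 = 14 hours, 32 minutes
Result: 14:32

14:32


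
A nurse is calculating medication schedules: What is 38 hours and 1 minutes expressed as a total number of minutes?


Hours: 38
Minutes: 1
Convert hours to minutes: 38 x 60 = 2280
Add remaining minutes: 2280 + 1 = 2281

2281


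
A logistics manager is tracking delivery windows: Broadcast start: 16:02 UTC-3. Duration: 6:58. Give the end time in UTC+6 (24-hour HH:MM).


Start: 16:02 in UTC-3
Step 1 - add duration:
  minutes: 2 + 58 = 60 (carry 1h)
  hours: 16 + 6 + 1 = 23
  end in UTC-3: 23:00
Step 2 - convert UTC-3 -> UTC+6:
  offset difference: 6 - (-3) = 9 hours
  23 + (9) = 32 -> mod 24 = 8
Result: 08:00 in UTC+6

08:00


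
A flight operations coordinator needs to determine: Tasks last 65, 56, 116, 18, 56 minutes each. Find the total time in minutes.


Durations: 65, 56, 116, 18, 56
Running sum: 65
+ 56 = 121
+ 116 = 237
+ 18 = 255
+ 56 = 311
Total duration: 311 minutes
That is 5 hours and 11 minutes

311


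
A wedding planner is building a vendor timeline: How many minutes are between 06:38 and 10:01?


Start time: 06:38 = 398 minutes from midnight
End time: 10:01 = 601 minutes from midnight
Difference: 601 - 398 = 203 minutes
That is 3 hours and 23 minutes

203


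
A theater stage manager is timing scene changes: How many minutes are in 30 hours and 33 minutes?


Hours: 30
Extra minutes: 33
Minutes per hour: 60
Hours to minutes: 30 x 60 = 1800
Total: 1800 + 33 = 1833

1833


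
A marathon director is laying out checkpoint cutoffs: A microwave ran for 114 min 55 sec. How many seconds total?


Minutes: 114
Extra seconds: 55
Seconds per minute: 60
Minutes to seconds: 114 x 60 = 6840
Total: 6840 + 55 = 6895

6895


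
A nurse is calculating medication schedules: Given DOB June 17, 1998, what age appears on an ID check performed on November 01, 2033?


Birth: 1998-06-17
Reference: 2033-11-01
Year difference: 2033 - 1998 = 35
Has birthday (06-17) occurred by 11-01? Yes
Age in full years: 35

35


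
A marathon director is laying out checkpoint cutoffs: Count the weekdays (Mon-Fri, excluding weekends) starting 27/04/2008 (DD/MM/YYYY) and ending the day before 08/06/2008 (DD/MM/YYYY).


Start: 2008-04-27 (Sunday)
End (exclusive): 2008-06-08 (Sunday)
Total calendar days: 42
Full weeks: 42 // 7 = 6 -> 30 weekdays
Remaining 0 days starting on Sunday:
Total business days: 30 + 0 = 30

30


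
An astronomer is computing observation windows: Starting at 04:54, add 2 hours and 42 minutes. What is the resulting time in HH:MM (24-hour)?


Start time: 04:54
Adding: 2 hours 42 minutes
Minutes: 54 + 42 = 96
Minute overflow: 96 >= 60, so carry 1 hour, minutes = 36
Hours: 4 + 2 + 1 = 7
Result: 07:36

07:36


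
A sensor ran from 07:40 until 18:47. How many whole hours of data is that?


Start: 07:40
End: 18:47
Hour difference: 18 - 7 = 11 hours
Minute difference: 47 - 40 = 7 minutes
Total minutes: 667
Complete hours: 667 / 60 = 11 (remainder 7)

11


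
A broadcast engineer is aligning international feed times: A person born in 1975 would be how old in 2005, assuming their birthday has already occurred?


Birth year: 1975
Current year: 2005
Age = current year - birth year
Age = 2005 - 1975 = 30

30


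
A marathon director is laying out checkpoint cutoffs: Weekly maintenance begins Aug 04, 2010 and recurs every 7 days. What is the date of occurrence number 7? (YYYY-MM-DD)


First occurrence: 2010-08-04 (occurrence 1)
Each occurrence is 7 days after the previous.
Occurrence 7 is 6 weeks after the first.
6 weeks = 42 days
2010-08-04 + 42 days = 2010-09-15

2010-09-15


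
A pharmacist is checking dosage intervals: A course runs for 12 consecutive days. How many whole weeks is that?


Total days: 12
Days per week: 7
Division: 12 / 7 = 1 remainder 5
Complete weeks: 1
Remaining days: 5

1


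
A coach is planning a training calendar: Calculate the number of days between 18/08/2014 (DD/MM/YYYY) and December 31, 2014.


Start: August 18, 2014
End: December 31, 2014
Days left in August: 13
September: 30
October: 31
November: 30
December: 31
Sum of remaining months: 122
Total: 13 + 122 = 135

135


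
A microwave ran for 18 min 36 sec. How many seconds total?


Minutes: 18
Extra seconds: 36
Seconds per minute: 60
Minutes to seconds: 18 x 60 = 1080
Total: 1080 + 36 = 1116

1116


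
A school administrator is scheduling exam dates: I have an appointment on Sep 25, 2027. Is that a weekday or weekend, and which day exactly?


Date: 2027-09-25
January 1, 2027 is a Friday
Day of year: 268
Offset from Jan 1: 267 days
267 mod 7 = 1
Result: Saturday

Saturday


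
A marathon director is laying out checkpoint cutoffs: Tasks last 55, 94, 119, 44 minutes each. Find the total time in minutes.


Durations: 55, 94, 119, 44
Running sum: 55
+ 94 = 149
+ 119 = 268
+ 44 = 312
Total duration: 312 minutes
That is 5 hours and 12 minutes

312


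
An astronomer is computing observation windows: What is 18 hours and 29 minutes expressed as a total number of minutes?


Hours: 18
Minutes: 29
Convert hours to minutes: 18 x 60 = 1080
Add remaining minutes: 1080 + 29 = 1109

1109


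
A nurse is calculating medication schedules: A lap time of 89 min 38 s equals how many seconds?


Minutes: 89
Seconds: 38
Convert minutes to seconds: 89 x 60 = 5340
Add remaining seconds: 5340 + 38 = 5378

5378


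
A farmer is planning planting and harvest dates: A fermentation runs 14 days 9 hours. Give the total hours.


Days: 14
Extra hours: 9
Hours per day: 24
Days to hours: 14 x 24 = 336
Total: 336 + 9 = 345

345


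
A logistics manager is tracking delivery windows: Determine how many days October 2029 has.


Month: October
Year: 2029
October is a 31-day month
Total: 31 days

31


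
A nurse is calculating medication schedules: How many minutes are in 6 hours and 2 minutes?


Hours: 6
Extra minutes: 2
Minutes per hour: 60
Hours to minutes: 6 x 60 = 360
Total: 360 + 2 = 362

362


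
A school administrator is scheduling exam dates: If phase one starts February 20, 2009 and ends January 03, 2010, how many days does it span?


Start date: 2009-02-20
End date: 2010-01-03
Feb 2009: +9 days
Mar 2009: +31 days
Apr 2009: +30 days
... (9 more months)
Total: 317 days

317


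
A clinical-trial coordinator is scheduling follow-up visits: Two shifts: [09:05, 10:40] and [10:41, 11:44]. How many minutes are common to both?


Interval A: [545, 640] minutes from midnight
Interval B: [641, 704] minutes from midnight
Overlap start = max(545, 641) = 641
Overlap end = min(640, 704) = 640
End <= start, so the intervals do not overlap: 0 minutes

0


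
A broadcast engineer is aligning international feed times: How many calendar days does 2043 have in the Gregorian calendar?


Year: 2043
Check leap year rules:
Divisible by 4? No
2043 is not a leap year
Days: 365

365


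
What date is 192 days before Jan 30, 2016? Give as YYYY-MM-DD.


Start: 2016-01-30
Subtracting 192 days
Days already passed in January: 30
After going back through January: 162 more days to subtract
December 2015: 31 days, 131 remaining
November 2015: 30 days, 101 remaining
October 2015: 31 days, 70 remaining
September 2015: 30 days, 40 remaining
Result: 2015-07-22

2015-07-22


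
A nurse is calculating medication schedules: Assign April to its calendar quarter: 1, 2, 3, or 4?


Month: April (month 4)
Q1: January-March (months 1-3)
Q2: April-June (months 4-6)
Q3: July-September (months 7-9)
Q4: October-December (months 10-12)
Month 4 falls in Q2

2


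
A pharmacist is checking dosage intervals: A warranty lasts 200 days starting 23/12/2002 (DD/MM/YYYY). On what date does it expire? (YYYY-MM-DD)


Start: 2002-12-23
Adding 200 days
Days remaining in December: 8
After December: 192 days still to add
January 2003: 31 days, 161 remaining
February 2003: 28 days, 133 remaining
March 2003: 31 days, 102 remaining
April 2003: 30 days, 72 remaining
Result: 2003-07-11

2003-07-11


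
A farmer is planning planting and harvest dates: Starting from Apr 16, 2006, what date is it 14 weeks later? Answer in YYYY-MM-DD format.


Start: 2006-04-16
Weeks to add: 14
Convert to days: 14 x 7 = 98 days
Add 98 days to 2006-04-16
Result: 2006-07-23

2006-07-23


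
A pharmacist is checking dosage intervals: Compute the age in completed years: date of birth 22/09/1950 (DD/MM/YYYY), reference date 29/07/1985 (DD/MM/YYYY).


Birth: 1950-09-22
Reference: 1985-07-29
Year difference: 1985 - 1950 = 35
Has birthday (09-22) occurred by 07-29? No
Birthday not yet reached this year -> subtract 1
Age in full years: 34

34


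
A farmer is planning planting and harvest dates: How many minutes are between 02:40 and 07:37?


Start time: 02:40 = 160 minutes from midnight
End time: 07:37 = 457 minutes from midnight
Difference: 457 - 160 = 297 minutes
That is 4 hours and 57 minutes

297


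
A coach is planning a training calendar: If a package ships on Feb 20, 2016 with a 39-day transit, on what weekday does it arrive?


Start: 2016-02-20 (Saturday)
Step 1 - find target date: add 39 days
  2016-02-20 + 39 days = 2016-03-30
Step 2 - day of week:
  39 mod 7 = 4
  Saturday + 4 days -> Wednesday
Result: Wednesday (2016-03-30)

Wednesday


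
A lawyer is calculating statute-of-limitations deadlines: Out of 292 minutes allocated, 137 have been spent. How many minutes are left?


Total budget: 292 minutes
Time used: 137 minutes
Remaining: 292 - 137 = 155 minutes
Percent used: 46.9%
Percent remaining: 53.1%

155


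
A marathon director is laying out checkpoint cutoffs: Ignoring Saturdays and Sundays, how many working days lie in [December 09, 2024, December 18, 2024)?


Start: 2024-12-09 (Monday)
End (exclusive): 2024-12-18 (Wednesday)
Total calendar days: 9
Full weeks: 9 // 7 = 1 -> 5 weekdays
Remaining 2 days starting on Monday:
  Mon(w), Tue(w) -> 2 weekdays
Total business days: 5 + 2 = 7

7


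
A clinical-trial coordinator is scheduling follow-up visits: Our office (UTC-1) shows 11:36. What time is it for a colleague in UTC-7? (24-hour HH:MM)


Local time: 11:36 at UTC-1 (offset -1h)
Target zone: UTC-7 (offset -7h)
Difference: -7 - (-1) = -6 hours
Calculation: 11 + (-6) = 5
Result: 05:36

05:36


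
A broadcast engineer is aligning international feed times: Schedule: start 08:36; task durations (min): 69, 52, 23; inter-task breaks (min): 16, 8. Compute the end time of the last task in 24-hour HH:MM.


Start: 08:36 = 516 min from midnight
  after task 1 (69 min): 09:45
  after break (16 min): 10:01
  after task 2 (52 min): 10:53
  after break (8 min): 11:01
  after task 3 (23 min): 11:24
Total elapsed: 168 minutes
End time: 11:24

11:24


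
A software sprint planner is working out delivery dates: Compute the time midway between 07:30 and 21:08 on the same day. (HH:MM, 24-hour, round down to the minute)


Start time: 07:30 = 450 minutes from midnight
End time: 21:08 = 1268 minutes from midnight
Sum: 450 + 1268 = 1718
Midpoint: 1718 / 2 = 859 minutes
Convert: 859 / 60 = 14 hours, 19 minutes
Result: 14:19

14:19


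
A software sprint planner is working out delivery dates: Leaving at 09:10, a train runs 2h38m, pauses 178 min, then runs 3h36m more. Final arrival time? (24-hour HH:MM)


Depart: 09:10
Leg 1: +158 min -> 11:48
Layover: +178 min -> 14:46
Leg 2: +216 min -> 18:22
Total travel: 552 minutes = 9h 12m
Arrival: 18:22

18:22


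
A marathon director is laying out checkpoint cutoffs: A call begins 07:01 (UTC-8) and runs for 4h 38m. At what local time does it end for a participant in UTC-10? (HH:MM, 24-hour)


Start: 07:01 in UTC-8
Step 1 - add duration:
  minutes: 1 + 38 = 39
  hours: 7 + 4 + 0 = 11
  end in UTC-8: 11:39
Step 2 - convert UTC-8 -> UTC-10:
  offset difference: -10 - (-8) = -2 hours
  11 + (-2) = 9 -> mod 24 = 9
Result: 09:39 in UTC-10

09:39


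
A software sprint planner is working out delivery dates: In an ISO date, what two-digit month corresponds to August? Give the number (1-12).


Calendar month order:
7. July
8. August <--
9. September
August is month number 8

8


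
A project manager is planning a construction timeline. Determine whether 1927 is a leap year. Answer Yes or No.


Year: 1927
Divisible by 4? 1927 / 4 = 481.75 -> No
Not divisible by 4, so NOT a leap year

No


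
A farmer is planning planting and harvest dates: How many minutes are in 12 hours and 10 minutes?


Hours: 12
Extra minutes: 10
Minutes per hour: 60
Hours to minutes: 12 x 60 = 720
Total: 720 + 10 = 730

730


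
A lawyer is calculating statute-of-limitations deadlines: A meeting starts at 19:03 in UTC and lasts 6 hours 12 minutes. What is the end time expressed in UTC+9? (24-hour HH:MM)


Start: 19:03 in UTC
Step 1 - add duration:
  minutes: 3 + 12 = 15
  hours: 19 + 6 + 0 = 25
  end in UTC: 01:15
Step 2 - convert UTC -> UTC+9:
  offset difference: 9 - (0) = 9 hours
  1 + (9) = 10 -> mod 24 = 10
Result: 10:15 in UTC+9

10:15


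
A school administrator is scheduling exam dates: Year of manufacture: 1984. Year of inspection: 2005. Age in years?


Birth year: 1984
Current year: 2005
Age = current year - birth year
Age = 2005 - 1984 = 21

21


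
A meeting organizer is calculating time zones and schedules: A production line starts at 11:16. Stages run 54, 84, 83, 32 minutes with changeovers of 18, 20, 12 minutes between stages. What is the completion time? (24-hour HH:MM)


Start: 11:16 = 676 min from midnight
  after task 1 (54 min): 12:10
  after break (18 min): 12:28
  after task 2 (84 min): 13:52
  after break (20 min): 14:12
  after task 3 (83 min): 15:35
  after break (12 min): 15:47
  after task 4 (32 min): 16:19
Total elapsed: 303 minutes
End time: 16:19

16:19


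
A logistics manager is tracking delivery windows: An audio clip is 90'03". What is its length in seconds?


Minutes: 90
Seconds: 3
Convert minutes to seconds: 90 x 60 = 5400
Add remaining seconds: 5400 + 3 = 5403

5403


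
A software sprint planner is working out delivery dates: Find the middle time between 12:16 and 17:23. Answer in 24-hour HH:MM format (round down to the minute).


Start time: 12:16 = 736 minutes from midnight
End time: 17:23 = 1043 minutes from midnight
Sum: 736 + 1043 = 1779
Midpoint: 1779 / 2 = 889 minutes
Convert: 889 / 60 = 14 hours, 49 minutes
Result: 14:49

14:49


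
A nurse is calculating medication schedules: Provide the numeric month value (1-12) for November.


Calendar month order:
10. October
11. November <--
12. December
November is month number 11

11


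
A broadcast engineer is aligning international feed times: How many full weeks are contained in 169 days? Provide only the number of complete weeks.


Total days: 169
Days per week: 7
Division: 169 / 7 = 24 remainder 1
Complete weeks: 24
Remaining days: 1

24


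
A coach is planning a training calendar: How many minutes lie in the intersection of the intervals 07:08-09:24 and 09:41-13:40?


Interval A: [428, 564] minutes from midnight
Interval B: [581, 820] minutes from midnight
Overlap start = max(428, 581) = 581
Overlap end = min(564, 820) = 564
End <= start, so the intervals do not overlap: 0 minutes

0


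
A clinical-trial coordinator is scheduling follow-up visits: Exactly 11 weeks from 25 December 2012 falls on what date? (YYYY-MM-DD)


Start: 2012-12-25
Weeks to add: 11
Convert to days: 11 x 7 = 77 days
Add 77 days to 2012-12-25
Result: 2013-03-12

2013-03-12


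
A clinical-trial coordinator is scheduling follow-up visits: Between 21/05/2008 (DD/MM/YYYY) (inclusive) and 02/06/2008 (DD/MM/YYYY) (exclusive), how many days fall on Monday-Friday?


Start: 2008-05-21 (Wednesday)
End (exclusive): 2008-06-02 (Monday)
Total calendar days: 12
Full weeks: 12 // 7 = 1 -> 5 weekdays
Remaining 5 days starting on Wednesday:
  Wed(w), Thu(w), Fri(w), Sat(-), Sun(-) -> 3 weekdays
Total business days: 5 + 3 = 8

8


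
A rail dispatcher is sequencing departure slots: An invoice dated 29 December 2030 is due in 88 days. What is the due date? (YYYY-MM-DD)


Start: 2030-12-29
Adding 88 days
Days remaining in December: 2
After December: 86 days still to add
January 2031: 31 days, 55 remaining
February 2031: 28 days, 27 remaining
March 2031 has 31 days, need 27
Result: 2031-03-27

2031-03-27


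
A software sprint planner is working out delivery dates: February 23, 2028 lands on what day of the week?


Date: 2028-02-23
January 1, 2028 is a Saturday
Day of year: 54
Offset from Jan 1: 53 days
53 mod 7 = 4
Result: Wednesday

Wednesday


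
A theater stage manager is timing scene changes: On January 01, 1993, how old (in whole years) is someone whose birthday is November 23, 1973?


Birth: 1973-11-23
Reference: 1993-01-01
Year difference: 1993 - 1973 = 20
Has birthday (11-23) occurred by 01-01? No
Birthday not yet reached this year -> subtract 1
Age in full years: 19

19


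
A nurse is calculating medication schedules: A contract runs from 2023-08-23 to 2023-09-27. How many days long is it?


Start date: 2023-08-23
End date: 2023-09-27
Aug 2023: +9 days
Sep 2023: +26 days
Total: 35 days

35


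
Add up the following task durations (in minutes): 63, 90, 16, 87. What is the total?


Durations: 63, 90, 16, 87
Running sum: 63
+ 90 = 153
+ 16 = 169
+ 87 = 256
Total duration: 256 minutes
That is 4 hours and 16 minutes

256


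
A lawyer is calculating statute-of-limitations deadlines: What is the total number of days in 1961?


Year: 1961
Check leap year rules:
Divisible by 4? No
1961 is not a leap year
Days: 365

365


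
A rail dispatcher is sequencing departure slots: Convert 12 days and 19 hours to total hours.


Days: 12
Extra hours: 19
Hours per day: 24
Days to hours: 12 x 24 = 288
Total: 288 + 19 = 307

307


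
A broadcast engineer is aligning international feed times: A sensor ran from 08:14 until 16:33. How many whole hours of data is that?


Start: 08:14
End: 16:33
Hour difference: 16 - 8 = 8 hours
Minute difference: 33 - 14 = 19 minutes
Total minutes: 499
Complete hours: 499 / 60 = 8 (remainder 19)

8


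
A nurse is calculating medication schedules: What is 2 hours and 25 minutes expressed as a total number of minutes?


Hours: 2
Minutes: 25
Convert hours to minutes: 2 x 60 = 120
Add remaining minutes: 120 + 25 = 145

145


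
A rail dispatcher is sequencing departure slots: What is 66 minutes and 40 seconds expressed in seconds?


Minutes: 66
Extra seconds: 40
Seconds per minute: 60
Minutes to seconds: 66 x 60 = 3960
Total: 3960 + 40 = 4000

4000


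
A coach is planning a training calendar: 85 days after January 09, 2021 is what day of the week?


Start: 2021-01-09 (Saturday)
Step 1 - find target date: add 85 days
  2021-01-09 + 85 days = 2021-04-04
Step 2 - day of week:
  85 mod 7 = 1
  Saturday + 1 days -> Sunday
Result: Sunday (2021-04-04)

Sunday


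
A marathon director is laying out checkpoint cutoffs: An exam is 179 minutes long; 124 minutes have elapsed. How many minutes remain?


Total budget: 179 minutes
Time used: 124 minutes
Remaining: 179 - 124 = 55 minutes
Percent used: 69.3%
Percent remaining: 30.7%

55


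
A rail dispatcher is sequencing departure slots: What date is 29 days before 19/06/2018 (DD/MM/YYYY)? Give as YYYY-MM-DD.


Start: 2018-06-19
Subtracting 29 days
Days already passed in June: 19
After going back through June: 10 more days to subtract
May 2018 has 31 days, need 10
Result: 2018-05-21

2018-05-21


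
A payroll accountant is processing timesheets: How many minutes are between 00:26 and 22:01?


Start time: 00:26 = 26 minutes from midnight
End time: 22:01 = 1321 minutes from midnight
Difference: 1321 - 26 = 1295 minutes
That is 21 hours and 35 minutes

1295


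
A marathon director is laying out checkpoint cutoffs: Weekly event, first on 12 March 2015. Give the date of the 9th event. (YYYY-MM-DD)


First occurrence: 2015-03-12 (occurrence 1)
Each occurrence is 7 days after the previous.
Occurrence 9 is 8 weeks after the first.
8 weeks = 56 days
2015-03-12 + 56 days = 2015-05-07

2015-05-07


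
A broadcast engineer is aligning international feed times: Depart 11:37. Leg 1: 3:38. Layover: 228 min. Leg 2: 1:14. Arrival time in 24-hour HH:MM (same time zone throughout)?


Depart: 11:37
Leg 1: +218 min -> 15:15
Layover: +228 min -> 19:03
Leg 2: +74 min -> 20:17
Total travel: 520 minutes = 8h 40m
Arrival: 20:17

20:17


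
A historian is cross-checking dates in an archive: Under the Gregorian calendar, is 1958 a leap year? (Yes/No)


Year: 1958
Divisible by 4? 1958 / 4 = 489.5 -> No
Not divisible by 4, so NOT a leap year

No


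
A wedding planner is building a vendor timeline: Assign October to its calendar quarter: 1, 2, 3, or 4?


Month: October (month 10)
Q1: January-March (months 1-3)
Q2: April-June (months 4-6)
Q3: July-September (months 7-9)
Q4: October-December (months 10-12)
Month 10 falls in Q4

4


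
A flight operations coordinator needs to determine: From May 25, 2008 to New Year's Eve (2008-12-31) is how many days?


Start: May 25, 2008
End: December 31, 2008
Days left in May: 6
June: 30
July: 31
August: 31
September: 30
... plus remaining months
Sum of remaining months: 214
Total: 6 + 214 = 220

220


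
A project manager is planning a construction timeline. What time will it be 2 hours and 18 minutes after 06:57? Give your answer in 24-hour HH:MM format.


Start time: 06:57
Adding: 2 hours 18 minutes
Minutes: 57 + 18 = 75
Minute overflow: 75 >= 60, so carry 1 hour, minutes = 15
Hours: 6 + 2 + 1 = 9
Result: 09:15

09:15


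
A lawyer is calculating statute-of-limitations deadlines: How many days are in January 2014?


Month: January
Year: 2014
January is a 31-day month
Total: 31 days

31


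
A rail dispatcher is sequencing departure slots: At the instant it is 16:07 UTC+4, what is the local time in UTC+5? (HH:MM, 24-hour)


Local time: 16:07 at UTC+4 (offset 4h)
Target zone: UTC+5 (offset 5h)
Difference: 5 - (4) = 1 hours
Calculation: 16 + (1) = 17
Result: 17:07

17:07


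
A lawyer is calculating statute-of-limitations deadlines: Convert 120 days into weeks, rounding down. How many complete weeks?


Total days: 120
Days per week: 7
Division: 120 / 7 = 17 remainder 1
Complete weeks: 17
Remaining days: 1

17


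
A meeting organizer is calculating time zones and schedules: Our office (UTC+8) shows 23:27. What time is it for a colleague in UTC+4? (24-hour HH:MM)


Local time: 23:27 at UTC+8 (offset 8h)
Target zone: UTC+4 (offset 4h)
Difference: 4 - (8) = -4 hours
Calculation: 23 + (-4) = 19
Result: 19:27

19:27


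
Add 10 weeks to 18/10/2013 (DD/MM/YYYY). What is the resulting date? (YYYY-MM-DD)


Start: 2013-10-18
Weeks to add: 10
Convert to days: 10 x 7 = 70 days
Add 70 days to 2013-10-18
Result: 2013-12-27

2013-12-27


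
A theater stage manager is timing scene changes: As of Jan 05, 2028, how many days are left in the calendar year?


Start: January 05, 2028
End: December 31, 2028
Days left in January: 26
February: 29
March: 31
April: 30
May: 31
... plus remaining months
Sum of remaining months: 335
Total: 26 + 335 = 361

361


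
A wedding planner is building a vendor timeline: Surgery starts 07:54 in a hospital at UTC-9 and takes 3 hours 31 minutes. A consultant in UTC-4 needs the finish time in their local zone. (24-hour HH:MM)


Start: 07:54 in UTC-9
Step 1 - add duration:
  minutes: 54 + 31 = 85 (carry 1h)
  hours: 7 + 3 + 1 = 11
  end in UTC-9: 11:25
Step 2 - convert UTC-9 -> UTC-4:
  offset difference: -4 - (-9) = 5 hours
  11 + (5) = 16 -> mod 24 = 16
Result: 16:25 in UTC-4

16:25


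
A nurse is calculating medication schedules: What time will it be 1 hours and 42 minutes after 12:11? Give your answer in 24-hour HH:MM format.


Start time: 12:11
Adding: 1 hours 42 minutes
Minutes: 11 + 42 = 53
Hours: 12 + 1 + 0 = 13
Result: 13:53

13:53


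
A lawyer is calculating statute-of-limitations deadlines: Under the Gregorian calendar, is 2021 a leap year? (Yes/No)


Year: 2021
Divisible by 4? 2021 / 4 = 505.25 -> No
Not divisible by 4, so NOT a leap year

No


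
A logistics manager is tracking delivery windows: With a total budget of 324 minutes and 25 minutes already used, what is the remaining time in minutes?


Total budget: 324 minutes
Time used: 25 minutes
Remaining: 324 - 25 = 299 minutes
Percent used: 7.7%
Percent remaining: 92.3%

299


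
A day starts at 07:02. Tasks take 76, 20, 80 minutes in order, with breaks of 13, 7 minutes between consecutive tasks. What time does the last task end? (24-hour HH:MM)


Start: 07:02 = 422 min from midnight
  after task 1 (76 min): 08:18
  after break (13 min): 08:31
  after task 2 (20 min): 08:51
  after break (7 min): 08:58
  after task 3 (80 min): 10:18
Total elapsed: 196 minutes
End time: 10:18

10:18


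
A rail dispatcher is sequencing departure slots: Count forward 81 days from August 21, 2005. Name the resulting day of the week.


Start: 2005-08-21 (Sunday)
Step 1 - find target date: add 81 days
  2005-08-21 + 81 days = 2005-11-10
Step 2 - day of week:
  81 mod 7 = 4
  Sunday + 4 days -> Thursday
Result: Thursday (2005-11-10)

Thursday


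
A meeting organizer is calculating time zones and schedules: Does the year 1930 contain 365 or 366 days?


Year: 1930
Check leap year rules:
Divisible by 4? No
1930 is not a leap year
Days: 365

365


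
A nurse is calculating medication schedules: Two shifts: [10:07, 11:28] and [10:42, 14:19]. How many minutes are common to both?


Interval A: [607, 688] minutes from midnight
Interval B: [642, 859] minutes from midnight
Overlap start = max(607, 642) = 642
Overlap end = min(688, 859) = 688
Overlap = 688 - 642 = 46 minutes

46


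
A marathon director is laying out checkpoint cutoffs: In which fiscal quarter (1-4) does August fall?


Month: August (month 8)
Q1: January-March (months 1-3)
Q2: April-June (months 4-6)
Q3: July-September (months 7-9)
Q4: October-December (months 10-12)
Month 8 falls in Q3

3


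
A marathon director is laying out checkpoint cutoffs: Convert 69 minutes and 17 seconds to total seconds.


Minutes: 69
Extra seconds: 17
Seconds per minute: 60
Minutes to seconds: 69 x 60 = 4140
Total: 4140 + 17 = 4157

4157


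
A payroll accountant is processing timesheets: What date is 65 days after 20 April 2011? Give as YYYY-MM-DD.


Start: 2011-04-20
Adding 65 days
Days remaining in April: 10
After April: 55 days still to add
May 2011: 31 days, 24 remaining
June 2011 has 30 days, need 24
Result: 2011-06-24

2011-06-24


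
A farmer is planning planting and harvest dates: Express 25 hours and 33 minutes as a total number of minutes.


Hours: 25
Extra minutes: 33
Minutes per hour: 60
Hours to minutes: 25 x 60 = 1500
Total: 1500 + 33 = 1533

1533


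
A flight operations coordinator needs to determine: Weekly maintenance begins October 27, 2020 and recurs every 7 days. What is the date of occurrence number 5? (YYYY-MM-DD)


First occurrence: 2020-10-27 (occurrence 1)
Each occurrence is 7 days after the previous.
Occurrence 5 is 4 weeks after the first.
4 weeks = 28 days
2020-10-27 + 28 days = 2020-11-24

2020-11-24


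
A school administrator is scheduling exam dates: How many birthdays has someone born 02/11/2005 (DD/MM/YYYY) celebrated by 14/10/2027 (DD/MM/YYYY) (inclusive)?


Birth: 2005-11-02
Reference: 2027-10-14
Year difference: 2027 - 2005 = 22
Has birthday (11-02) occurred by 10-14? No
Birthday not yet reached this year -> subtract 1
Age in full years: 21

21


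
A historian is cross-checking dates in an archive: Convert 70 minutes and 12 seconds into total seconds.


Minutes: 70
Seconds: 12
Convert minutes to seconds: 70 x 60 = 4200
Add remaining seconds: 4200 + 12 = 4212

4212


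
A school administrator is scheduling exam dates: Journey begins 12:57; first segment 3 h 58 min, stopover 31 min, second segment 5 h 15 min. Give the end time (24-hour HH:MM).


Depart: 12:57
Leg 1: +238 min -> 16:55
Layover: +31 min -> 17:26
Leg 2: +315 min -> 22:41
Total travel: 584 minutes = 9h 44m
Arrival: 22:41

22:41


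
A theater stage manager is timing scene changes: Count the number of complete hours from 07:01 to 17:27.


Start: 07:01
End: 17:27
Hour difference: 17 - 7 = 10 hours
Minute difference: 27 - 1 = 26 minutes
Total minutes: 626
Complete hours: 626 / 60 = 10 (remainder 26)

10


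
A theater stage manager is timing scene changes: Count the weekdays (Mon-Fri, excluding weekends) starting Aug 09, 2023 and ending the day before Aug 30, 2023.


Start: 2023-08-09 (Wednesday)
End (exclusive): 2023-08-30 (Wednesday)
Total calendar days: 21
Full weeks: 21 // 7 = 3 -> 15 weekdays
Remaining 0 days starting on Wednesday:
Total business days: 15 + 0 = 15

15


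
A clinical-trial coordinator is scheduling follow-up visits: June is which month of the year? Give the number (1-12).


Calendar month order:
5. May
6. June <--
7. July
June is month number 6

6


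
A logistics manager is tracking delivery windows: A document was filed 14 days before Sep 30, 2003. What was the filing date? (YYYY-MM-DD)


Start: 2003-09-30
Subtracting 14 days
Days already passed in September: 30
Result: 2003-09-16

2003-09-16


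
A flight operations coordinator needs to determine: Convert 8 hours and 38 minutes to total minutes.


Hours: 8
Minutes: 38
Convert hours to minutes: 8 x 60 = 480
Add remaining minutes: 480 + 38 = 518

518


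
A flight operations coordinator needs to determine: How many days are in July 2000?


Month: July
Year: 2000
July is a 31-day month
Total: 31 days

31


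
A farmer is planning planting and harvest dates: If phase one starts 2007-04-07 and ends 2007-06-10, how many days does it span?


Start date: 2007-04-07
End date: 2007-06-10
Apr 2007: +24 days
May 2007: +31 days
Jun 2007: +9 days
Total: 64 days

64


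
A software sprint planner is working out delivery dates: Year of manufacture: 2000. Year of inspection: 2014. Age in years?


Birth year: 2000
Current year: 2014
Age = current year - birth year
Age = 2014 - 2000 = 14

14


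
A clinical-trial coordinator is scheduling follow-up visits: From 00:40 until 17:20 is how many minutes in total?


Start time: 00:40 = 40 minutes from midnight
End time: 17:20 = 1040 minutes from midnight
Difference: 1040 - 40 = 1000 minutes
That is 16 hours and 40 minutes

1000


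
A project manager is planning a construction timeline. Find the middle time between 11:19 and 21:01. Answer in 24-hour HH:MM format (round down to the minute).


Start time: 11:19 = 679 minutes from midnight
End time: 21:01 = 1261 minutes from midnight
Sum: 679 + 1261 = 1940
Midpoint: 1940 / 2 = 970 minutes
Convert: 970 / 60 = 16 hours, 10 minutes
Result: 16:10

16:10


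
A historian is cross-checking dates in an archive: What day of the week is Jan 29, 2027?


Date: 2027-01-29
January 1, 2027 is a Friday
Day of year: 29
Offset from Jan 1: 28 days
28 mod 7 = 0
Result: Friday

Friday


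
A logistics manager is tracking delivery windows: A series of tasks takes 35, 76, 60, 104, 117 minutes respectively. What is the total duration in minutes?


Durations: 35, 76, 60, 104, 117
Running sum: 35
+ 76 = 111
+ 60 = 171
+ 104 = 275
+ 117 = 392
Total duration: 392 minutes
That is 6 hours and 32 minutes

392


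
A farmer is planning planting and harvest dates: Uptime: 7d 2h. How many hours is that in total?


Days: 7
Extra hours: 2
Hours per day: 24
Days to hours: 7 x 24 = 168
Total: 168 + 2 = 170

170


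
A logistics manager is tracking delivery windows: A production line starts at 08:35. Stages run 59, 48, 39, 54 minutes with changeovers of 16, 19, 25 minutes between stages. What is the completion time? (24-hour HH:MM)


Start: 08:35 = 515 min from midnight
  after task 1 (59 min): 09:34
  after break (16 min): 09:50
  after task 2 (48 min): 10:38
  after break (19 min): 10:57
  after task 3 (39 min): 11:36
  after break (25 min): 12:01
  after task 4 (54 min): 12:55
Total elapsed: 260 minutes
End time: 12:55

12:55


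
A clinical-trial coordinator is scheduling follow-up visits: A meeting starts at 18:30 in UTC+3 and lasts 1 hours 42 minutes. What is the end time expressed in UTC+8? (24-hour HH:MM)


Start: 18:30 in UTC+3
Step 1 - add duration:
  minutes: 30 + 42 = 72 (carry 1h)
  hours: 18 + 1 + 1 = 20
  end in UTC+3: 20:12
Step 2 - convert UTC+3 -> UTC+8:
  offset difference: 8 - (3) = 5 hours
  20 + (5) = 25 -> mod 24 = 1
Result: 01:12 in UTC+8

01:12


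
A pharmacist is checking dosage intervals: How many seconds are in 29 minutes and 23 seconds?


Minutes: 29
Extra seconds: 23
Seconds per minute: 60
Minutes to seconds: 29 x 60 = 1740
Total: 1740 + 23 = 1763

1763


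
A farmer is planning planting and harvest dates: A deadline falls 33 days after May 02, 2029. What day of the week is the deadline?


Start: 2029-05-02 (Wednesday)
Step 1 - find target date: add 33 days
  2029-05-02 + 33 days = 2029-06-04
Step 2 - day of week:
  33 mod 7 = 5
  Wednesday + 5 days -> Monday
Result: Monday (2029-06-04)

Monday


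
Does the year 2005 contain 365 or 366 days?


Year: 2005
Check leap year rules:
Divisible by 4? No
2005 is not a leap year
Days: 365

365


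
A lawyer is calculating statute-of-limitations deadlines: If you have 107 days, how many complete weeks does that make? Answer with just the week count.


Total days: 107
Days per week: 7
Division: 107 / 7 = 15 remainder 2
Complete weeks: 15
Remaining days: 2

15


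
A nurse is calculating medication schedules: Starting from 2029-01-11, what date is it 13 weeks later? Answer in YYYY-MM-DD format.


Start: 2029-01-11
Weeks to add: 13
Convert to days: 13 x 7 = 91 days
Add 91 days to 2029-01-11
Result: 2029-04-12

2029-04-12


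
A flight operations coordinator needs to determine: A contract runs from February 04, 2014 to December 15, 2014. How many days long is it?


Start date: 2014-02-04
End date: 2014-12-15
Feb 2014: +25 days
Mar 2014: +31 days
Apr 2014: +30 days
... (8 more months)
Total: 314 days

314


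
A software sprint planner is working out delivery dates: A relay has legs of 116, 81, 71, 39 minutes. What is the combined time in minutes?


Durations: 116, 81, 71, 39
Running sum: 116
+ 81 = 197
+ 71 = 268
+ 39 = 307
Total duration: 307 minutes
That is 5 hours and 7 minutes

307


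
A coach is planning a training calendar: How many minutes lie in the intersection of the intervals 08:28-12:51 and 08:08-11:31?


Interval A: [508, 771] minutes from midnight
Interval B: [488, 691] minutes from midnight
Overlap start = max(508, 488) = 508
Overlap end = min(771, 691) = 691
Overlap = 691 - 508 = 183 minutes

183


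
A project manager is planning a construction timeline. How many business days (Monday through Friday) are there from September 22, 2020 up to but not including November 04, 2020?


Start: 2020-09-22 (Tuesday)
End (exclusive): 2020-11-04 (Wednesday)
Total calendar days: 43
Full weeks: 43 // 7 = 6 -> 30 weekdays
Remaining 1 days starting on Tuesday:
  Tue(w) -> 1 weekdays
Total business days: 30 + 1 = 31

31


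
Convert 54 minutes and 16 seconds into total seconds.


Minutes: 54
Seconds: 16
Convert minutes to seconds: 54 x 60 = 3240
Add remaining seconds: 3240 + 16 = 3256

3256


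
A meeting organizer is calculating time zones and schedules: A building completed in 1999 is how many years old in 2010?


Birth year: 1999
Current year: 2010
Age = current year - birth year
Age = 2010 - 1999 = 11

11
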